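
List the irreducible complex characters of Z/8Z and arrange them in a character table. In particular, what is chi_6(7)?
Character table of Z/8Z (irreps indexed chi_0,...,chi_7 with chi_k(m) = zeta_8^(k*m), zeta_8 = exp(2*pi*i/8)):
  irrep \ class  {0} (size 1)  {1} (size 1)    {2} (size 1)  {3} (size 1)    {4} (size 1)  {5} (size 1)    {6} (size 1)  {7} (size 1)  
  chi_0          1             1               1             1               1             1               1             1             
  chi_1          1             exp(I*pi/4)     I             exp(3*I*pi/4)   -1            exp(-3*I*pi/4)  -I            exp(-I*pi/4)  
  chi_2          1             I               -1            -I              1             I               -1            -I            
  chi_3          1             exp(3*I*pi/4)   -I            exp(I*pi/4)     -1            exp(-I*pi/4)    I             exp(-3*I*pi/4)
  chi_4          1             -1              1             -1              1             -1              1             -1            
  chi_5          1             exp(-3*I*pi/4)  I             exp(-I*pi/4)    -1            exp(I*pi/4)     -I            exp(3*I*pi/4) 
  chi_6          1             -I              -1            I               1             -I              -1            I             
  chi_7          1             exp(-I*pi/4)    -I            exp(-3*I*pi/4)  -1            exp(3*I*pi/4)   I             exp(I*pi/4)   

Spot check: chi_6(7) = zeta_8^(6*7) = zeta_8^42 = I.

Proof sketch: Z/8Z is abelian, so all 8 irreducible complex representations are 1-dimensional. They are given by chi_k(m) = zeta_8^(k*m) for k = 0,...,7. Row orthogonality: sum_m chi_k(m) conj(chi_l(m)) = 8 * [k = l].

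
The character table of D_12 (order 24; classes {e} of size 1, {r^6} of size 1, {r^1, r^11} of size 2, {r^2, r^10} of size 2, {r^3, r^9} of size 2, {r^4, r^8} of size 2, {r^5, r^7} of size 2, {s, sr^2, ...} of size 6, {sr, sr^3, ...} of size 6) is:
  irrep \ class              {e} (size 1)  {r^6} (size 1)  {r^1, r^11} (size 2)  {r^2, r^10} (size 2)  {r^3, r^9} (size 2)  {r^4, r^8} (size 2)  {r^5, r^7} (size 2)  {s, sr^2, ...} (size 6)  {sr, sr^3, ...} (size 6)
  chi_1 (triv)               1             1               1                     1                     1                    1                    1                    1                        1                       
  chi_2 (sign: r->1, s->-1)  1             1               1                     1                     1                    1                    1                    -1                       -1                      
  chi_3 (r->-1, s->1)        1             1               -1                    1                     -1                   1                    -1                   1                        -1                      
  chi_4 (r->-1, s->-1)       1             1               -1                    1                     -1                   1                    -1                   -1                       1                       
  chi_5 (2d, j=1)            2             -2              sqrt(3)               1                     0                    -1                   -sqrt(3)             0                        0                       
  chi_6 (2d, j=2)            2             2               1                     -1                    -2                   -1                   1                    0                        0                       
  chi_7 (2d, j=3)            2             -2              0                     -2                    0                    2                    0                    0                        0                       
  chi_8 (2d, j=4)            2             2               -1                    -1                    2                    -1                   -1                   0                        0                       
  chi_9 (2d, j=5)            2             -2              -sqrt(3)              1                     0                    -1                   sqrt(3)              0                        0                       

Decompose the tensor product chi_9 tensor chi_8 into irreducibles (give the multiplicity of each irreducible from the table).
chi_9 tensor chi_8 = chi_5 + chi_7 (all other irreducibles have multiplicity 0).

Justification: The character of a tensor product is the pointwise product (chi_9 * chi_8)(C) = chi_9(C) * chi_8(C):
  {e}: (2)*(2), {r^6}: (-2)*(2), {r^1, r^11}: (-sqrt(3))*(-1), {r^2, r^10}: (1)*(-1), {r^3, r^9}: (0)*(2), {r^4, r^8}: (-1)*(-1), {r^5, r^7}: (sqrt(3))*(-1), {s, sr^2, ...}: (0)*(0), {sr, sr^3, ...}: (0)*(0)
so (chi_9 * chi_8) takes values
  {e} -> 4, {r^6} -> -4, {r^1, r^11} -> sqrt(3), {r^2, r^10} -> -1, {r^3, r^9} -> 0, {r^4, r^8} -> 1, {r^5, r^7} -> -sqrt(3), {s, sr^2, ...} -> 0, {sr, sr^3, ...} -> 0.
Now take the inner product of this character with each irreducible chi from the table, <chi_9*chi_8, chi> = (1/24) sum_C |C| (chi_9*chi_8)(C) conj(chi(C)):
  <chi_9*chi_8, chi_1> = (1/24)[1*(4)*conj(1) + 1*(-4)*conj(1) + 2*(sqrt(3))*conj(1) + 2*(-1)*conj(1) + 2*(0)*conj(1) + 2*(1)*conj(1) + 2*(-sqrt(3))*conj(1) + 6*(0)*conj(1) + 6*(0)*conj(1)]
      = (1/24)[(4) + (-4) + (2*sqrt(3)) + (-2) + (0) + (2) + (-2*sqrt(3)) + (0) + (0)] = 0/24 = 0
  <chi_9*chi_8, chi_2> = (1/24)[1*(4)*conj(1) + 1*(-4)*conj(1) + 2*(sqrt(3))*conj(1) + 2*(-1)*conj(1) + 2*(0)*conj(1) + 2*(1)*conj(1) + 2*(-sqrt(3))*conj(1) + 6*(0)*conj(-1) + 6*(0)*conj(-1)]
      = (1/24)[(4) + (-4) + (2*sqrt(3)) + (-2) + (0) + (2) + (-2*sqrt(3)) + (0) + (0)] = 0/24 = 0
  <chi_9*chi_8, chi_3> = (1/24)[1*(4)*conj(1) + 1*(-4)*conj(1) + 2*(sqrt(3))*conj(-1) + 2*(-1)*conj(1) + 2*(0)*conj(-1) + 2*(1)*conj(1) + 2*(-sqrt(3))*conj(-1) + 6*(0)*conj(1) + 6*(0)*conj(-1)]
      = (1/24)[(4) + (-4) + (-2*sqrt(3)) + (-2) + (0) + (2) + (2*sqrt(3)) + (0) + (0)] = 0/24 = 0
  <chi_9*chi_8, chi_4> = (1/24)[1*(4)*conj(1) + 1*(-4)*conj(1) + 2*(sqrt(3))*conj(-1) + 2*(-1)*conj(1) + 2*(0)*conj(-1) + 2*(1)*conj(1) + 2*(-sqrt(3))*conj(-1) + 6*(0)*conj(-1) + 6*(0)*conj(1)]
      = (1/24)[(4) + (-4) + (-2*sqrt(3)) + (-2) + (0) + (2) + (2*sqrt(3)) + (0) + (0)] = 0/24 = 0
  <chi_9*chi_8, chi_5> = (1/24)[1*(4)*conj(2) + 1*(-4)*conj(-2) + 2*(sqrt(3))*conj(sqrt(3)) + 2*(-1)*conj(1) + 2*(0)*conj(0) + 2*(1)*conj(-1) + 2*(-sqrt(3))*conj(-sqrt(3)) + 6*(0)*conj(0) + 6*(0)*conj(0)]
      = (1/24)[(8) + (8) + (6) + (-2) + (0) + (-2) + (6) + (0) + (0)] = 24/24 = 1
  <chi_9*chi_8, chi_6> = (1/24)[1*(4)*conj(2) + 1*(-4)*conj(2) + 2*(sqrt(3))*conj(1) + 2*(-1)*conj(-1) + 2*(0)*conj(-2) + 2*(1)*conj(-1) + 2*(-sqrt(3))*conj(1) + 6*(0)*conj(0) + 6*(0)*conj(0)]
      = (1/24)[(8) + (-8) + (2*sqrt(3)) + (2) + (0) + (-2) + (-2*sqrt(3)) + (0) + (0)] = 0/24 = 0
  <chi_9*chi_8, chi_7> = (1/24)[1*(4)*conj(2) + 1*(-4)*conj(-2) + 2*(sqrt(3))*conj(0) + 2*(-1)*conj(-2) + 2*(0)*conj(0) + 2*(1)*conj(2) + 2*(-sqrt(3))*conj(0) + 6*(0)*conj(0) + 6*(0)*conj(0)]
      = (1/24)[(8) + (8) + (0) + (4) + (0) + (4) + (0) + (0) + (0)] = 24/24 = 1
  <chi_9*chi_8, chi_8> = (1/24)[1*(4)*conj(2) + 1*(-4)*conj(2) + 2*(sqrt(3))*conj(-1) + 2*(-1)*conj(-1) + 2*(0)*conj(2) + 2*(1)*conj(-1) + 2*(-sqrt(3))*conj(-1) + 6*(0)*conj(0) + 6*(0)*conj(0)]
      = (1/24)[(8) + (-8) + (-2*sqrt(3)) + (2) + (0) + (-2) + (2*sqrt(3)) + (0) + (0)] = 0/24 = 0
  <chi_9*chi_8, chi_9> = (1/24)[1*(4)*conj(2) + 1*(-4)*conj(-2) + 2*(sqrt(3))*conj(-sqrt(3)) + 2*(-1)*conj(1) + 2*(0)*conj(0) + 2*(1)*conj(-1) + 2*(-sqrt(3))*conj(sqrt(3)) + 6*(0)*conj(0) + 6*(0)*conj(0)]
      = (1/24)[(8) + (8) + (-6) + (-2) + (0) + (-2) + (-6) + (0) + (0)] = 0/24 = 0
Hence the multiplicities are chi_5: 1, chi_7: 1. Dimension check: dim(chi_9)*dim(chi_8) = 2*2 = 4 and sum (mult * dim) = 1*2 + 1*2 = 4.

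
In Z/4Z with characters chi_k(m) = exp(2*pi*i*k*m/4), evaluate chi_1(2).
chi_1(2) = zeta_4^2 = -1

Reasoning: chi_1(2) = zeta_4^(1*2) = zeta_4^2. Since zeta_4^4 = 1, this equals zeta_4^2 = exp(2*pi*i*2/4) = -1.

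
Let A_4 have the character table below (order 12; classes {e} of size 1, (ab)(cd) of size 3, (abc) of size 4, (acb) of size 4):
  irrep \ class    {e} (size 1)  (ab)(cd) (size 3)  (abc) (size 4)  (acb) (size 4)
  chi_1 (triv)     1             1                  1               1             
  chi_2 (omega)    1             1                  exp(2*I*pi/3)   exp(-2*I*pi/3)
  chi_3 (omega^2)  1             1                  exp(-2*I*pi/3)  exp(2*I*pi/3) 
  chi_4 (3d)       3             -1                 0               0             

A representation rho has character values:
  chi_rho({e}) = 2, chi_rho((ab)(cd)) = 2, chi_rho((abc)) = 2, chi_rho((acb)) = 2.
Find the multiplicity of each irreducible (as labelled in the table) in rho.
Multiplicities: chi_1: 2, chi_2: 0, chi_3: 0, chi_4: 0.

Details: Use <chi_rho, chi> = (1/|G|) sum_C |C| * chi_rho(C) * conj(chi(C)) with |G| = 12 for each irreducible chi in the table:
  <chi_rho, chi_1> = (1/12)[1*(2)*conj(1) + 3*(2)*conj(1) + 4*(2)*conj(1) + 4*(2)*conj(1)]
      = (1/12)[(2) + (6) + (8) + (8)] = 24/12 = 2
  <chi_rho, chi_2> = (1/12)[1*(2)*conj(1) + 3*(2)*conj(1) + 4*(2)*conj(exp(2*I*pi/3)) + 4*(2)*conj(exp(-2*I*pi/3))]
      = (1/12)[(2) + (6) + (8*exp(-2*I*pi/3)) + (8*exp(2*I*pi/3))] = 0/12 = 0
  <chi_rho, chi_3> = (1/12)[1*(2)*conj(1) + 3*(2)*conj(1) + 4*(2)*conj(exp(-2*I*pi/3)) + 4*(2)*conj(exp(2*I*pi/3))]
      = (1/12)[(2) + (6) + (8*exp(2*I*pi/3)) + (8*exp(-2*I*pi/3))] = 0/12 = 0
  <chi_rho, chi_4> = (1/12)[1*(2)*conj(3) + 3*(2)*conj(-1) + 4*(2)*conj(0) + 4*(2)*conj(0)]
      = (1/12)[(6) + (-6) + (0) + (0)] = 0/12 = 0
(Exp terms are combined using exp(i*s)*conj(exp(i*t)) = exp(i*(s-t)), and sums of them are collapsed using the identity that for every m > 1 the m distinct m-th roots of unity sum to 0, e.g. 1 + exp(2*I*pi/3) + exp(-2*I*pi/3) = 0.)
Dimension check: dim(rho) = sum (mult * dim) = 2*1 + 0*1 + 0*1 + 0*3 = 2 = chi_rho(e) = 2.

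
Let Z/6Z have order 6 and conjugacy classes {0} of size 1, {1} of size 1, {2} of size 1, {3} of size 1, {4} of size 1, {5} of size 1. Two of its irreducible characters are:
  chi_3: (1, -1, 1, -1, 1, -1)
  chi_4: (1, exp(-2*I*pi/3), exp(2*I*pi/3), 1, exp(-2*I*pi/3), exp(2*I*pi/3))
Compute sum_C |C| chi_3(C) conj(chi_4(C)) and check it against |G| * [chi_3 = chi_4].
Sum = 0; so <chi_3, chi_4> = 0 (distinct irreducibles are orthogonal).

Justification: Compute term by term over conjugacy classes (|C| * chi_3(C) * conj(chi_4(C))):
  1*(1)*conj(1) + 1*(-1)*conj(exp(-2*I*pi/3)) + 1*(1)*conj(exp(2*I*pi/3)) + 1*(-1)*conj(1) + 1*(1)*conj(exp(-2*I*pi/3)) + 1*(-1)*conj(exp(2*I*pi/3))
  = (1) + (-exp(2*I*pi/3)) + (exp(-2*I*pi/3)) + (-1) + (exp(2*I*pi/3)) + (-exp(-2*I*pi/3))
  = 0.
(Exp terms are combined using exp(i*s)*conj(exp(i*t)) = exp(i*(s-t)), and sums of them are collapsed using the identity that for every m > 1 the m distinct m-th roots of unity sum to 0, e.g. 1 + exp(2*I*pi/3) + exp(-2*I*pi/3) = 0.)
Dividing by |G| = 6 gives 0/6 = 0, matching the row-orthogonality relation <chi_3, chi_4> = [chi_3 = chi_4].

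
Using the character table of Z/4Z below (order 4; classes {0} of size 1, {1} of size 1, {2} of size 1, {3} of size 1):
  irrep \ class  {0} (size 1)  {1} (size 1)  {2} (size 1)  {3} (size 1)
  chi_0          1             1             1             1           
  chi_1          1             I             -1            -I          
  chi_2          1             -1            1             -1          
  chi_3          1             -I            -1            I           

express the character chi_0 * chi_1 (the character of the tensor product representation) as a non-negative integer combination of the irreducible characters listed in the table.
chi_0 tensor chi_1 = chi_1 (all other irreducibles have multiplicity 0).

Details: The character of a tensor product is the pointwise product (chi_0 * chi_1)(C) = chi_0(C) * chi_1(C):
  {0}: (1)*(1), {1}: (1)*(I), {2}: (1)*(-1), {3}: (1)*(-I)
so (chi_0 * chi_1) takes values
  {0} -> 1, {1} -> I, {2} -> -1, {3} -> -I.
Now take the inner product of this character with each irreducible chi from the table, <chi_0*chi_1, chi> = (1/4) sum_C |C| (chi_0*chi_1)(C) conj(chi(C)):
  <chi_0*chi_1, chi_0> = (1/4)[1*(1)*conj(1) + 1*(I)*conj(1) + 1*(-1)*conj(1) + 1*(-I)*conj(1)]
      = (1/4)[(1) + (I) + (-1) + (-I)] = 0/4 = 0
  <chi_0*chi_1, chi_1> = (1/4)[1*(1)*conj(1) + 1*(I)*conj(I) + 1*(-1)*conj(-1) + 1*(-I)*conj(-I)]
      = (1/4)[(1) + (1) + (1) + (1)] = 4/4 = 1
  <chi_0*chi_1, chi_2> = (1/4)[1*(1)*conj(1) + 1*(I)*conj(-1) + 1*(-1)*conj(1) + 1*(-I)*conj(-1)]
      = (1/4)[(1) + (-I) + (-1) + (I)] = 0/4 = 0
  <chi_0*chi_1, chi_3> = (1/4)[1*(1)*conj(1) + 1*(I)*conj(-I) + 1*(-1)*conj(-1) + 1*(-I)*conj(I)]
      = (1/4)[(1) + (-1) + (1) + (-1)] = 0/4 = 0
(Exp terms are combined using exp(i*s)*conj(exp(i*t)) = exp(i*(s-t)), and sums of them are collapsed using the identity that for every m > 1 the m distinct m-th roots of unity sum to 0, e.g. 1 + exp(2*I*pi/3) + exp(-2*I*pi/3) = 0.)
Hence the multiplicities are chi_1: 1. Dimension check: dim(chi_0)*dim(chi_1) = 1*1 = 1 and sum (mult * dim) = 1*1 = 1.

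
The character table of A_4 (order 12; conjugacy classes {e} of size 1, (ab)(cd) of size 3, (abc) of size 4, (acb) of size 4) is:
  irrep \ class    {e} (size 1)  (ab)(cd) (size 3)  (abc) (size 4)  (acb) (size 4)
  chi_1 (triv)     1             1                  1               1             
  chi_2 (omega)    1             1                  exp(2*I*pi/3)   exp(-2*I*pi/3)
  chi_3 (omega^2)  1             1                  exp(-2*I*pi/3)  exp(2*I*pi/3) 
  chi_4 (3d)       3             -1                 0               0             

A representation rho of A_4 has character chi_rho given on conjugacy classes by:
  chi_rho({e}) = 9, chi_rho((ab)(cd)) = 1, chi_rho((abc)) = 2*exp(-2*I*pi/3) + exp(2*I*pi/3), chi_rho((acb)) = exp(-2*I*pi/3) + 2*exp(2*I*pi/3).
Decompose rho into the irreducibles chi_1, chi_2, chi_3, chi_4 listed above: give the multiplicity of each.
Multiplicities: chi_1: 0, chi_2: 1, chi_3: 2, chi_4: 2.

Justification: Use <chi_rho, chi> = (1/|G|) sum_C |C| * chi_rho(C) * conj(chi(C)) with |G| = 12 for each irreducible chi in the table:
  <chi_rho, chi_1> = (1/12)[1*(9)*conj(1) + 3*(1)*conj(1) + 4*(2*exp(-2*I*pi/3) + exp(2*I*pi/3))*conj(1) + 4*(exp(-2*I*pi/3) + 2*exp(2*I*pi/3))*conj(1)]
      = (1/12)[(9) + (3) + (8*exp(-2*I*pi/3) + 4*exp(2*I*pi/3)) + (4*exp(-2*I*pi/3) + 8*exp(2*I*pi/3))] = 0/12 = 0
  <chi_rho, chi_2> = (1/12)[1*(9)*conj(1) + 3*(1)*conj(1) + 4*(2*exp(-2*I*pi/3) + exp(2*I*pi/3))*conj(exp(2*I*pi/3)) + 4*(exp(-2*I*pi/3) + 2*exp(2*I*pi/3))*conj(exp(-2*I*pi/3))]
      = (1/12)[(9) + (3) + (4 + 8*exp(2*I*pi/3)) + (4 + 8*exp(-2*I*pi/3))] = 12/12 = 1
  <chi_rho, chi_3> = (1/12)[1*(9)*conj(1) + 3*(1)*conj(1) + 4*(2*exp(-2*I*pi/3) + exp(2*I*pi/3))*conj(exp(-2*I*pi/3)) + 4*(exp(-2*I*pi/3) + 2*exp(2*I*pi/3))*conj(exp(2*I*pi/3))]
      = (1/12)[(9) + (3) + (8 + 4*exp(-2*I*pi/3)) + (8 + 4*exp(2*I*pi/3))] = 24/12 = 2
  <chi_rho, chi_4> = (1/12)[1*(9)*conj(3) + 3*(1)*conj(-1) + 4*(2*exp(-2*I*pi/3) + exp(2*I*pi/3))*conj(0) + 4*(exp(-2*I*pi/3) + 2*exp(2*I*pi/3))*conj(0)]
      = (1/12)[(27) + (-3) + (0) + (0)] = 24/12 = 2
(Exp terms are combined using exp(i*s)*conj(exp(i*t)) = exp(i*(s-t)), and sums of them are collapsed using the identity that for every m > 1 the m distinct m-th roots of unity sum to 0, e.g. 1 + exp(2*I*pi/3) + exp(-2*I*pi/3) = 0.)
Dimension check: dim(rho) = sum (mult * dim) = 0*1 + 1*1 + 2*1 + 2*3 = 9 = chi_rho(e) = 9.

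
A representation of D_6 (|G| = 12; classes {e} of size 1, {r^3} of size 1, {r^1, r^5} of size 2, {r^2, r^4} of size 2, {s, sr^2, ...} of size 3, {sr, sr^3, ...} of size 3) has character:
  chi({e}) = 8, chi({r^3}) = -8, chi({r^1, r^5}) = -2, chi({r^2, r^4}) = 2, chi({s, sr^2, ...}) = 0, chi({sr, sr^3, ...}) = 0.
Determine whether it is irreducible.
Not irreducible (reducible): <chi, chi> = 12 > 1.

Justification: <chi, chi> = (1/|G|) sum_C |C| * |chi(C)|^2 = (1/12)[1*|8|^2 + 1*|-8|^2 + 2*|-2|^2 + 2*|2|^2 + 3*|0|^2 + 3*|0|^2]
  = (1/12)[(64) + (64) + (8) + (8) + (0) + (0)] = 144/12 = 12.
A character is irreducible iff <chi, chi> = 1, so this representation is reducible.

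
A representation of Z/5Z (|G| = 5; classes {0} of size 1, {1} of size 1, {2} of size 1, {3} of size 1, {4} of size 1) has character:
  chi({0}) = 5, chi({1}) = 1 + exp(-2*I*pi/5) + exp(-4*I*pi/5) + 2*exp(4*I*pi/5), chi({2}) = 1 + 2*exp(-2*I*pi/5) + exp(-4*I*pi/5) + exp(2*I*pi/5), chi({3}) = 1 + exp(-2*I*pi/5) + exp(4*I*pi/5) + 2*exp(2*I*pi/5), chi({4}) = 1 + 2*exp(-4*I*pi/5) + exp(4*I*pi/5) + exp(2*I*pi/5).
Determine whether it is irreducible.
Not irreducible (reducible): <chi, chi> = 7 > 1.

Details: <chi, chi> = (1/|G|) sum_C |C| * |chi(C)|^2 = (1/5)[1*|5|^2 + 1*|1 + exp(-2*I*pi/5) + exp(-4*I*pi/5) + 2*exp(4*I*pi/5)|^2 + 1*|1 + 2*exp(-2*I*pi/5) + exp(-4*I*pi/5) + exp(2*I*pi/5)|^2 + 1*|1 + exp(-2*I*pi/5) + exp(4*I*pi/5) + 2*exp(2*I*pi/5)|^2 + 1*|1 + 2*exp(-4*I*pi/5) + exp(4*I*pi/5) + exp(2*I*pi/5)|^2]
  = (1/5)[(25) + (7 + 4*exp(-2*I*pi/5) + 5*exp(-4*I*pi/5) + 5*exp(4*I*pi/5) + 4*exp(2*I*pi/5)) + (7 + 5*exp(-2*I*pi/5) + 4*exp(-4*I*pi/5) + 4*exp(4*I*pi/5) + 5*exp(2*I*pi/5)) + (7 + 5*exp(-2*I*pi/5) + 4*exp(-4*I*pi/5) + 4*exp(4*I*pi/5) + 5*exp(2*I*pi/5)) + (7 + 4*exp(-2*I*pi/5) + 5*exp(-4*I*pi/5) + 5*exp(4*I*pi/5) + 4*exp(2*I*pi/5))] = 35/5 = 7.
(Exp terms are combined using exp(i*s)*conj(exp(i*t)) = exp(i*(s-t)), and sums of them are collapsed using the identity that for every m > 1 the m distinct m-th roots of unity sum to 0, e.g. 1 + exp(2*I*pi/3) + exp(-2*I*pi/3) = 0.)
A character is irreducible iff <chi, chi> = 1, so this representation is reducible.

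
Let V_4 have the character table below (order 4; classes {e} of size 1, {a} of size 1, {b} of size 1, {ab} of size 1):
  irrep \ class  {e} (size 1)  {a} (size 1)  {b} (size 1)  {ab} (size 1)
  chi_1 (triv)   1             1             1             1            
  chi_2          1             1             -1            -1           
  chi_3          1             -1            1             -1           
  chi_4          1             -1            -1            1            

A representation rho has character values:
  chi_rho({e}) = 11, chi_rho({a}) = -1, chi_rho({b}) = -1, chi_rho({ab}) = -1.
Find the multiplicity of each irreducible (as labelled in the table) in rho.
Multiplicities: chi_1: 2, chi_2: 3, chi_3: 3, chi_4: 3.

Use <chi_rho, chi> = (1/|G|) sum_C |C| * chi_rho(C) * conj(chi(C)) with |G| = 4 for each irreducible chi in the table:
  <chi_rho, chi_1> = (1/4)[1*(11)*conj(1) + 1*(-1)*conj(1) + 1*(-1)*conj(1) + 1*(-1)*conj(1)]
      = (1/4)[(11) + (-1) + (-1) + (-1)] = 8/4 = 2
  <chi_rho, chi_2> = (1/4)[1*(11)*conj(1) + 1*(-1)*conj(1) + 1*(-1)*conj(-1) + 1*(-1)*conj(-1)]
      = (1/4)[(11) + (-1) + (1) + (1)] = 12/4 = 3
  <chi_rho, chi_3> = (1/4)[1*(11)*conj(1) + 1*(-1)*conj(-1) + 1*(-1)*conj(1) + 1*(-1)*conj(-1)]
      = (1/4)[(11) + (1) + (-1) + (1)] = 12/4 = 3
  <chi_rho, chi_4> = (1/4)[1*(11)*conj(1) + 1*(-1)*conj(-1) + 1*(-1)*conj(-1) + 1*(-1)*conj(1)]
      = (1/4)[(11) + (1) + (1) + (-1)] = 12/4 = 3
Dimension check: dim(rho) = sum (mult * dim) = 2*1 + 3*1 + 3*1 + 3*1 = 11 = chi_rho(e) = 11.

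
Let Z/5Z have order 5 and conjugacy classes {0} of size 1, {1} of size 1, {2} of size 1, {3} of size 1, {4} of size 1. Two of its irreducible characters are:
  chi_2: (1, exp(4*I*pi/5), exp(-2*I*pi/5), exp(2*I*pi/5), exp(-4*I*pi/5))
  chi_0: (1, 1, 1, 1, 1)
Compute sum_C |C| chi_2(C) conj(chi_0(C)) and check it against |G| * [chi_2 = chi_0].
Sum = 0; so <chi_2, chi_0> = 0 (distinct irreducibles are orthogonal).

Justification: Compute term by term over conjugacy classes (|C| * chi_2(C) * conj(chi_0(C))):
  1*(1)*conj(1) + 1*(exp(4*I*pi/5))*conj(1) + 1*(exp(-2*I*pi/5))*conj(1) + 1*(exp(2*I*pi/5))*conj(1) + 1*(exp(-4*I*pi/5))*conj(1)
  = (1) + (exp(4*I*pi/5)) + (exp(-2*I*pi/5)) + (exp(2*I*pi/5)) + (exp(-4*I*pi/5))
  = 0.
(Exp terms are combined using exp(i*s)*conj(exp(i*t)) = exp(i*(s-t)), and sums of them are collapsed using the identity that for every m > 1 the m distinct m-th roots of unity sum to 0, e.g. 1 + exp(2*I*pi/3) + exp(-2*I*pi/3) = 0.)
Dividing by |G| = 5 gives 0/5 = 0, matching the row-orthogonality relation <chi_2, chi_0> = [chi_2 = chi_0].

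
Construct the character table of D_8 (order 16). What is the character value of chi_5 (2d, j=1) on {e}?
Conjugacy classes: {e} of size 1, {r^4} of size 1, {r^1, r^7} of size 2, {r^2, r^6} of size 2, {r^3, r^5} of size 2, {s, sr^2, ...} of size 4, {sr, sr^3, ...} of size 4.
Character table:
  irrep \ class              {e} (size 1)  {r^4} (size 1)  {r^1, r^7} (size 2)  {r^2, r^6} (size 2)  {r^3, r^5} (size 2)  {s, sr^2, ...} (size 4)  {sr, sr^3, ...} (size 4)
  chi_1 (triv)               1             1               1                    1                    1                    1                        1                       
  chi_2 (sign: r->1, s->-1)  1             1               1                    1                    1                    -1                       -1                      
  chi_3 (r->-1, s->1)        1             1               -1                   1                    -1                   1                        -1                      
  chi_4 (r->-1, s->-1)       1             1               -1                   1                    -1                   -1                       1                       
  chi_5 (2d, j=1)            2             -2              sqrt(2)              0                    -sqrt(2)             0                        0                       
  chi_6 (2d, j=2)            2             2               0                    -2                   0                    0                        0                       
  chi_7 (2d, j=3)            2             -2              -sqrt(2)             0                    sqrt(2)              0                        0                       

Spot check: chi_5 (2d, j=1) on {e} = 2.

D_8 has order 2*8 = 16 with 7 conjugacy classes, hence 7 irreducibles. Sum of squared dims 1 + 1 + 1 + 1 + 4 + 4 + 4 = 16 = |G|. Linear characters come from the abelianisation; the 2-dimensional irreps have character r^k -> 2*cos(2*pi*j*k/8), reflections -> 0.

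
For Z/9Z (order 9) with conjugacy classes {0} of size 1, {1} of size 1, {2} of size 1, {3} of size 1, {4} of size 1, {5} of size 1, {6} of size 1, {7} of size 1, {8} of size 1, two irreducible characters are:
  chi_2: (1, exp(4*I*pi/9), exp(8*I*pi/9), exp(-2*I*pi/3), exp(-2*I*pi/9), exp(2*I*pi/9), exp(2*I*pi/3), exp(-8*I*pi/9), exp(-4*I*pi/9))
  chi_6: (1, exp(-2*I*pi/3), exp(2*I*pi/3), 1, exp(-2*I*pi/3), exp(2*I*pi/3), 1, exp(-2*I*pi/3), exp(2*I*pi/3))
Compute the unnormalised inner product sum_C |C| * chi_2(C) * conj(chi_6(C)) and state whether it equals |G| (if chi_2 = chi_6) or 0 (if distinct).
Sum = 0; so <chi_2, chi_6> = 0 (distinct irreducibles are orthogonal).

Argument: Compute term by term over conjugacy classes (|C| * chi_2(C) * conj(chi_6(C))):
  1*(1)*conj(1) + 1*(exp(4*I*pi/9))*conj(exp(-2*I*pi/3)) + 1*(exp(8*I*pi/9))*conj(exp(2*I*pi/3)) + 1*(exp(-2*I*pi/3))*conj(1) + 1*(exp(-2*I*pi/9))*conj(exp(-2*I*pi/3)) + 1*(exp(2*I*pi/9))*conj(exp(2*I*pi/3)) + 1*(exp(2*I*pi/3))*conj(1) + 1*(exp(-8*I*pi/9))*conj(exp(-2*I*pi/3)) + 1*(exp(-4*I*pi/9))*conj(exp(2*I*pi/3))
  = (1) + (exp(-8*I*pi/9)) + (exp(2*I*pi/9)) + (exp(-2*I*pi/3)) + (exp(4*I*pi/9)) + (exp(-4*I*pi/9)) + (exp(2*I*pi/3)) + (exp(-2*I*pi/9)) + (exp(8*I*pi/9))
  = 0.
(Exp terms are combined using exp(i*s)*conj(exp(i*t)) = exp(i*(s-t)), and sums of them are collapsed using the identity that for every m > 1 the m distinct m-th roots of unity sum to 0, e.g. 1 + exp(2*I*pi/3) + exp(-2*I*pi/3) = 0.)
Dividing by |G| = 9 gives 0/9 = 0, matching the row-orthogonality relation <chi_2, chi_6> = [chi_2 = chi_6].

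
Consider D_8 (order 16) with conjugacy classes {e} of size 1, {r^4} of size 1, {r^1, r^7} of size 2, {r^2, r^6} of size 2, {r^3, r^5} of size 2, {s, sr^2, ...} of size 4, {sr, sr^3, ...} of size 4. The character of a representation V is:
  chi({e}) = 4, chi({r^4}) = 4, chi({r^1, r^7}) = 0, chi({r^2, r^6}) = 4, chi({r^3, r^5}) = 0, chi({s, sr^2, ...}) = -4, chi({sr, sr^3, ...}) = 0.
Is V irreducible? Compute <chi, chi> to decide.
Not irreducible (reducible): <chi, chi> = 8 > 1.

Details: <chi, chi> = (1/|G|) sum_C |C| * |chi(C)|^2 = (1/16)[1*|4|^2 + 1*|4|^2 + 2*|0|^2 + 2*|4|^2 + 2*|0|^2 + 4*|-4|^2 + 4*|0|^2]
  = (1/16)[(16) + (16) + (0) + (32) + (0) + (64) + (0)] = 128/16 = 8.
A character is irreducible iff <chi, chi> = 1, so this representation is reducible.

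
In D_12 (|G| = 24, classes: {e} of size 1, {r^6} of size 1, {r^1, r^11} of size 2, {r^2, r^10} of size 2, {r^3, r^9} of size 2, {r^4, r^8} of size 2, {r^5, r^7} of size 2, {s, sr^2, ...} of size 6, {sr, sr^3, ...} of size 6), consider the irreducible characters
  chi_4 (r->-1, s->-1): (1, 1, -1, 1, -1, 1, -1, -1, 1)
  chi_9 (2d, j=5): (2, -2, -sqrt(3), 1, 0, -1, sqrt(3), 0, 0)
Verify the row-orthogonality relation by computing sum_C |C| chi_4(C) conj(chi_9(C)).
Sum = 0; so <chi_4, chi_9> = 0 (distinct irreducibles are orthogonal).

Compute term by term over conjugacy classes (|C| * chi_4(C) * conj(chi_9(C))):
  1*(1)*conj(2) + 1*(1)*conj(-2) + 2*(-1)*conj(-sqrt(3)) + 2*(1)*conj(1) + 2*(-1)*conj(0) + 2*(1)*conj(-1) + 2*(-1)*conj(sqrt(3)) + 6*(-1)*conj(0) + 6*(1)*conj(0)
  = (2) + (-2) + (2*sqrt(3)) + (2) + (0) + (-2) + (-2*sqrt(3)) + (0) + (0)
  = 0.
Dividing by |G| = 24 gives 0/24 = 0, matching the row-orthogonality relation <chi_4, chi_9> = [chi_4 = chi_9].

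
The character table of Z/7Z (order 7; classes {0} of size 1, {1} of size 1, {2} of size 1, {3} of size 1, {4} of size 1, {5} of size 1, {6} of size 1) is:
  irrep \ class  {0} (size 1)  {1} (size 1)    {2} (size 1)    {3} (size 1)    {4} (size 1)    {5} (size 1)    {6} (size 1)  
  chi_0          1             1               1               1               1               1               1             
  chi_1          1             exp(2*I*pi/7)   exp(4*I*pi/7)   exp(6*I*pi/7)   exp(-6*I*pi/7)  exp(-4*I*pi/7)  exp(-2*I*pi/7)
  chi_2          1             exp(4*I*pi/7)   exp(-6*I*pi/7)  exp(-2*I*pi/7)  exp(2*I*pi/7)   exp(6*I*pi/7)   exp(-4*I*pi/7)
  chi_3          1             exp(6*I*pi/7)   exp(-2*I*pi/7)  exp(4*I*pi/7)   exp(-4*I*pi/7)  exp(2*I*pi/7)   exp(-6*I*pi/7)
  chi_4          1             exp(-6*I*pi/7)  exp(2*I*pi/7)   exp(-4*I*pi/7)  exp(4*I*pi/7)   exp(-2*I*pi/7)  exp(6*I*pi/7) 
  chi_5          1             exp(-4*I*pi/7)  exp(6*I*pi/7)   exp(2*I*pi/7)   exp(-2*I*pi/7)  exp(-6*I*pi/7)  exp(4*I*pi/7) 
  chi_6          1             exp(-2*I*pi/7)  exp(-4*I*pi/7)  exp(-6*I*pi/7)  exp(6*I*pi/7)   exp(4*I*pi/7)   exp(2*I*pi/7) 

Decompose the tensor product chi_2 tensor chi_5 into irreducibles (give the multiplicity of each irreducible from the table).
chi_2 tensor chi_5 = chi_0 (all other irreducibles have multiplicity 0).

Argument: The character of a tensor product is the pointwise product (chi_2 * chi_5)(C) = chi_2(C) * chi_5(C):
  {0}: (1)*(1), {1}: (exp(4*I*pi/7))*(exp(-4*I*pi/7)), {2}: (exp(-6*I*pi/7))*(exp(6*I*pi/7)), {3}: (exp(-2*I*pi/7))*(exp(2*I*pi/7)), {4}: (exp(2*I*pi/7))*(exp(-2*I*pi/7)), {5}: (exp(6*I*pi/7))*(exp(-6*I*pi/7)), {6}: (exp(-4*I*pi/7))*(exp(4*I*pi/7))
so (chi_2 * chi_5) takes values
  {0} -> 1, {1} -> 1, {2} -> 1, {3} -> 1, {4} -> 1, {5} -> 1, {6} -> 1.
Now take the inner product of this character with each irreducible chi from the table, <chi_2*chi_5, chi> = (1/7) sum_C |C| (chi_2*chi_5)(C) conj(chi(C)):
  <chi_2*chi_5, chi_0> = (1/7)[1*(1)*conj(1) + 1*(1)*conj(1) + 1*(1)*conj(1) + 1*(1)*conj(1) + 1*(1)*conj(1) + 1*(1)*conj(1) + 1*(1)*conj(1)]
      = (1/7)[(1) + (1) + (1) + (1) + (1) + (1) + (1)] = 7/7 = 1
  <chi_2*chi_5, chi_1> = (1/7)[1*(1)*conj(1) + 1*(1)*conj(exp(2*I*pi/7)) + 1*(1)*conj(exp(4*I*pi/7)) + 1*(1)*conj(exp(6*I*pi/7)) + 1*(1)*conj(exp(-6*I*pi/7)) + 1*(1)*conj(exp(-4*I*pi/7)) + 1*(1)*conj(exp(-2*I*pi/7))]
      = (1/7)[(1) + (exp(-2*I*pi/7)) + (exp(-4*I*pi/7)) + (exp(-6*I*pi/7)) + (exp(6*I*pi/7)) + (exp(4*I*pi/7)) + (exp(2*I*pi/7))] = 0/7 = 0
  <chi_2*chi_5, chi_2> = (1/7)[1*(1)*conj(1) + 1*(1)*conj(exp(4*I*pi/7)) + 1*(1)*conj(exp(-6*I*pi/7)) + 1*(1)*conj(exp(-2*I*pi/7)) + 1*(1)*conj(exp(2*I*pi/7)) + 1*(1)*conj(exp(6*I*pi/7)) + 1*(1)*conj(exp(-4*I*pi/7))]
      = (1/7)[(1) + (exp(-4*I*pi/7)) + (exp(6*I*pi/7)) + (exp(2*I*pi/7)) + (exp(-2*I*pi/7)) + (exp(-6*I*pi/7)) + (exp(4*I*pi/7))] = 0/7 = 0
  <chi_2*chi_5, chi_3> = (1/7)[1*(1)*conj(1) + 1*(1)*conj(exp(6*I*pi/7)) + 1*(1)*conj(exp(-2*I*pi/7)) + 1*(1)*conj(exp(4*I*pi/7)) + 1*(1)*conj(exp(-4*I*pi/7)) + 1*(1)*conj(exp(2*I*pi/7)) + 1*(1)*conj(exp(-6*I*pi/7))]
      = (1/7)[(1) + (exp(-6*I*pi/7)) + (exp(2*I*pi/7)) + (exp(-4*I*pi/7)) + (exp(4*I*pi/7)) + (exp(-2*I*pi/7)) + (exp(6*I*pi/7))] = 0/7 = 0
  <chi_2*chi_5, chi_4> = (1/7)[1*(1)*conj(1) + 1*(1)*conj(exp(-6*I*pi/7)) + 1*(1)*conj(exp(2*I*pi/7)) + 1*(1)*conj(exp(-4*I*pi/7)) + 1*(1)*conj(exp(4*I*pi/7)) + 1*(1)*conj(exp(-2*I*pi/7)) + 1*(1)*conj(exp(6*I*pi/7))]
      = (1/7)[(1) + (exp(6*I*pi/7)) + (exp(-2*I*pi/7)) + (exp(4*I*pi/7)) + (exp(-4*I*pi/7)) + (exp(2*I*pi/7)) + (exp(-6*I*pi/7))] = 0/7 = 0
  <chi_2*chi_5, chi_5> = (1/7)[1*(1)*conj(1) + 1*(1)*conj(exp(-4*I*pi/7)) + 1*(1)*conj(exp(6*I*pi/7)) + 1*(1)*conj(exp(2*I*pi/7)) + 1*(1)*conj(exp(-2*I*pi/7)) + 1*(1)*conj(exp(-6*I*pi/7)) + 1*(1)*conj(exp(4*I*pi/7))]
      = (1/7)[(1) + (exp(4*I*pi/7)) + (exp(-6*I*pi/7)) + (exp(-2*I*pi/7)) + (exp(2*I*pi/7)) + (exp(6*I*pi/7)) + (exp(-4*I*pi/7))] = 0/7 = 0
  <chi_2*chi_5, chi_6> = (1/7)[1*(1)*conj(1) + 1*(1)*conj(exp(-2*I*pi/7)) + 1*(1)*conj(exp(-4*I*pi/7)) + 1*(1)*conj(exp(-6*I*pi/7)) + 1*(1)*conj(exp(6*I*pi/7)) + 1*(1)*conj(exp(4*I*pi/7)) + 1*(1)*conj(exp(2*I*pi/7))]
      = (1/7)[(1) + (exp(2*I*pi/7)) + (exp(4*I*pi/7)) + (exp(6*I*pi/7)) + (exp(-6*I*pi/7)) + (exp(-4*I*pi/7)) + (exp(-2*I*pi/7))] = 0/7 = 0
(Exp terms are combined using exp(i*s)*conj(exp(i*t)) = exp(i*(s-t)), and sums of them are collapsed using the identity that for every m > 1 the m distinct m-th roots of unity sum to 0, e.g. 1 + exp(2*I*pi/3) + exp(-2*I*pi/3) = 0.)
Hence the multiplicities are chi_0: 1. Dimension check: dim(chi_2)*dim(chi_5) = 1*1 = 1 and sum (mult * dim) = 1*1 = 1.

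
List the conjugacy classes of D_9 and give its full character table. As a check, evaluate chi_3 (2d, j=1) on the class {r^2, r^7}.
Conjugacy classes: {e} of size 1, {r^1, r^8} of size 2, {r^2, r^7} of size 2, {r^3, r^6} of size 2, {r^4, r^5} of size 2, {s, sr, ..., sr^8} of size 9.
Character table:
  irrep \ class              {e} (size 1)  {r^1, r^8} (size 2)  {r^2, r^7} (size 2)  {r^3, r^6} (size 2)  {r^4, r^5} (size 2)  {s, sr, ..., sr^8} (size 9)
  chi_1 (triv)               1             1                    1                    1                    1                    1                          
  chi_2 (sign: r->1, s->-1)  1             1                    1                    1                    1                    -1                         
  chi_3 (2d, j=1)            2             2*cos(2*pi/9)        2*cos(4*pi/9)        -1                   -2*cos(pi/9)         0                          
  chi_4 (2d, j=2)            2             2*cos(4*pi/9)        -2*cos(pi/9)         -1                   2*cos(2*pi/9)        0                          
  chi_5 (2d, j=3)            2             -1                   -1                   2                    -1                   0                          
  chi_6 (2d, j=4)            2             -2*cos(pi/9)         2*cos(2*pi/9)        -1                   2*cos(4*pi/9)        0                          

Spot check: chi_3 (2d, j=1) on {r^2, r^7} = 2*cos(4*pi/9).

Argument: D_9 has order 2*9 = 18 with 6 conjugacy classes, hence 6 irreducibles. Sum of squared dims 1 + 1 + 4 + 4 + 4 + 4 = 18 = |G|. Linear characters come from the abelianisation; the 2-dimensional irreps have character r^k -> 2*cos(2*pi*j*k/9), reflections -> 0.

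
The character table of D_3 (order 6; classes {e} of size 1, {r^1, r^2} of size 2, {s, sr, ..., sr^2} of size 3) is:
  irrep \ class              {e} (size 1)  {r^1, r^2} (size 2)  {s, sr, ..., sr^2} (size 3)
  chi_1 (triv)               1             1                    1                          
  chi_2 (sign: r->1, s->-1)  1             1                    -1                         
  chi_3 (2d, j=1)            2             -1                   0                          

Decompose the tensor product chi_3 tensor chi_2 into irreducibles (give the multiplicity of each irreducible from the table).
chi_3 tensor chi_2 = chi_3 (all other irreducibles have multiplicity 0).

Justification: The character of a tensor product is the pointwise product (chi_3 * chi_2)(C) = chi_3(C) * chi_2(C):
  {e}: (2)*(1), {r^1, r^2}: (-1)*(1), {s, sr, ..., sr^2}: (0)*(-1)
so (chi_3 * chi_2) takes values
  {e} -> 2, {r^1, r^2} -> -1, {s, sr, ..., sr^2} -> 0.
Now take the inner product of this character with each irreducible chi from the table, <chi_3*chi_2, chi> = (1/6) sum_C |C| (chi_3*chi_2)(C) conj(chi(C)):
  <chi_3*chi_2, chi_1> = (1/6)[1*(2)*conj(1) + 2*(-1)*conj(1) + 3*(0)*conj(1)]
      = (1/6)[(2) + (-2) + (0)] = 0/6 = 0
  <chi_3*chi_2, chi_2> = (1/6)[1*(2)*conj(1) + 2*(-1)*conj(1) + 3*(0)*conj(-1)]
      = (1/6)[(2) + (-2) + (0)] = 0/6 = 0
  <chi_3*chi_2, chi_3> = (1/6)[1*(2)*conj(2) + 2*(-1)*conj(-1) + 3*(0)*conj(0)]
      = (1/6)[(4) + (2) + (0)] = 6/6 = 1
Hence the multiplicities are chi_3: 1. Dimension check: dim(chi_3)*dim(chi_2) = 2*1 = 2 and sum (mult * dim) = 1*2 = 2.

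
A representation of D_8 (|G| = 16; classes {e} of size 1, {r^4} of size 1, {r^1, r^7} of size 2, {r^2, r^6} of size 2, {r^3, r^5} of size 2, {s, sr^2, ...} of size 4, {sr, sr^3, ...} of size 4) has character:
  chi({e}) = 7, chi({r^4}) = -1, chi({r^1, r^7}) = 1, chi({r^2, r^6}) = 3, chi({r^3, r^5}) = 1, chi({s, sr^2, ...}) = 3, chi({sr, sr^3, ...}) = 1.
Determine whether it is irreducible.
Not irreducible (reducible): <chi, chi> = 7 > 1.

Justification: <chi, chi> = (1/|G|) sum_C |C| * |chi(C)|^2 = (1/16)[1*|7|^2 + 1*|-1|^2 + 2*|1|^2 + 2*|3|^2 + 2*|1|^2 + 4*|3|^2 + 4*|1|^2]
  = (1/16)[(49) + (1) + (2) + (18) + (2) + (36) + (4)] = 112/16 = 7.
A character is irreducible iff <chi, chi> = 1, so this representation is reducible.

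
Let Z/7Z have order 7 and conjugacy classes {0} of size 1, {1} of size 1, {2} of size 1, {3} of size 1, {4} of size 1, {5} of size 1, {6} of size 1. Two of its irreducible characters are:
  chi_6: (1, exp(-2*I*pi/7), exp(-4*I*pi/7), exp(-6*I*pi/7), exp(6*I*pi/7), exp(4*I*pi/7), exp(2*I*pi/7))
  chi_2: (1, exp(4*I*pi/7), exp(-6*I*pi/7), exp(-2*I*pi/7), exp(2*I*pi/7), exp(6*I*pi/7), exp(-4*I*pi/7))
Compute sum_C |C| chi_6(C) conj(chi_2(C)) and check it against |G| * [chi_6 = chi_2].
Sum = 0; so <chi_6, chi_2> = 0 (distinct irreducibles are orthogonal).

Justification: Compute term by term over conjugacy classes (|C| * chi_6(C) * conj(chi_2(C))):
  1*(1)*conj(1) + 1*(exp(-2*I*pi/7))*conj(exp(4*I*pi/7)) + 1*(exp(-4*I*pi/7))*conj(exp(-6*I*pi/7)) + 1*(exp(-6*I*pi/7))*conj(exp(-2*I*pi/7)) + 1*(exp(6*I*pi/7))*conj(exp(2*I*pi/7)) + 1*(exp(4*I*pi/7))*conj(exp(6*I*pi/7)) + 1*(exp(2*I*pi/7))*conj(exp(-4*I*pi/7))
  = (1) + (exp(-6*I*pi/7)) + (exp(2*I*pi/7)) + (exp(-4*I*pi/7)) + (exp(4*I*pi/7)) + (exp(-2*I*pi/7)) + (exp(6*I*pi/7))
  = 0.
(Exp terms are combined using exp(i*s)*conj(exp(i*t)) = exp(i*(s-t)), and sums of them are collapsed using the identity that for every m > 1 the m distinct m-th roots of unity sum to 0, e.g. 1 + exp(2*I*pi/3) + exp(-2*I*pi/3) = 0.)
Dividing by |G| = 7 gives 0/7 = 0, matching the row-orthogonality relation <chi_6, chi_2> = [chi_6 = chi_2].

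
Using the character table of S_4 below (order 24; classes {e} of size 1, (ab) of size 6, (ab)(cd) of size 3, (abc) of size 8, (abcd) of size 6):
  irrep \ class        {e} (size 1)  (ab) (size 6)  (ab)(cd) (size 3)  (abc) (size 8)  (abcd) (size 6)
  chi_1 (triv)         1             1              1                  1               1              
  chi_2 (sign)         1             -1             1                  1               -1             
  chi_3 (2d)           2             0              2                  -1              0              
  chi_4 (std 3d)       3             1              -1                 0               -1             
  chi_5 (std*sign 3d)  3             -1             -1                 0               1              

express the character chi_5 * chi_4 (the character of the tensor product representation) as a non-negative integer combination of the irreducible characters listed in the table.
chi_5 tensor chi_4 = chi_2 + chi_3 + chi_4 + chi_5 (all other irreducibles have multiplicity 0).

Derivation: The character of a tensor product is the pointwise product (chi_5 * chi_4)(C) = chi_5(C) * chi_4(C):
  {e}: (3)*(3), (ab): (-1)*(1), (ab)(cd): (-1)*(-1), (abc): (0)*(0), (abcd): (1)*(-1)
so (chi_5 * chi_4) takes values
  {e} -> 9, (ab) -> -1, (ab)(cd) -> 1, (abc) -> 0, (abcd) -> -1.
Now take the inner product of this character with each irreducible chi from the table, <chi_5*chi_4, chi> = (1/24) sum_C |C| (chi_5*chi_4)(C) conj(chi(C)):
  <chi_5*chi_4, chi_1> = (1/24)[1*(9)*conj(1) + 6*(-1)*conj(1) + 3*(1)*conj(1) + 8*(0)*conj(1) + 6*(-1)*conj(1)]
      = (1/24)[(9) + (-6) + (3) + (0) + (-6)] = 0/24 = 0
  <chi_5*chi_4, chi_2> = (1/24)[1*(9)*conj(1) + 6*(-1)*conj(-1) + 3*(1)*conj(1) + 8*(0)*conj(1) + 6*(-1)*conj(-1)]
      = (1/24)[(9) + (6) + (3) + (0) + (6)] = 24/24 = 1
  <chi_5*chi_4, chi_3> = (1/24)[1*(9)*conj(2) + 6*(-1)*conj(0) + 3*(1)*conj(2) + 8*(0)*conj(-1) + 6*(-1)*conj(0)]
      = (1/24)[(18) + (0) + (6) + (0) + (0)] = 24/24 = 1
  <chi_5*chi_4, chi_4> = (1/24)[1*(9)*conj(3) + 6*(-1)*conj(1) + 3*(1)*conj(-1) + 8*(0)*conj(0) + 6*(-1)*conj(-1)]
      = (1/24)[(27) + (-6) + (-3) + (0) + (6)] = 24/24 = 1
  <chi_5*chi_4, chi_5> = (1/24)[1*(9)*conj(3) + 6*(-1)*conj(-1) + 3*(1)*conj(-1) + 8*(0)*conj(0) + 6*(-1)*conj(1)]
      = (1/24)[(27) + (6) + (-3) + (0) + (-6)] = 24/24 = 1
Hence the multiplicities are chi_2: 1, chi_3: 1, chi_4: 1, chi_5: 1. Dimension check: dim(chi_5)*dim(chi_4) = 3*3 = 9 and sum (mult * dim) = 1*1 + 1*2 + 1*3 + 1*3 = 9.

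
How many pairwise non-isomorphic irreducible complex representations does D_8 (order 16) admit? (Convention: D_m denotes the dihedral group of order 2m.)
7

Explanation: The number of irreducible complex representations of a finite group equals its number of conjugacy classes. D_8 has 7 conjugacy classes (n/2 + 3 for n even), so D_8 (order 16) has exactly 7 irreducible complex representations.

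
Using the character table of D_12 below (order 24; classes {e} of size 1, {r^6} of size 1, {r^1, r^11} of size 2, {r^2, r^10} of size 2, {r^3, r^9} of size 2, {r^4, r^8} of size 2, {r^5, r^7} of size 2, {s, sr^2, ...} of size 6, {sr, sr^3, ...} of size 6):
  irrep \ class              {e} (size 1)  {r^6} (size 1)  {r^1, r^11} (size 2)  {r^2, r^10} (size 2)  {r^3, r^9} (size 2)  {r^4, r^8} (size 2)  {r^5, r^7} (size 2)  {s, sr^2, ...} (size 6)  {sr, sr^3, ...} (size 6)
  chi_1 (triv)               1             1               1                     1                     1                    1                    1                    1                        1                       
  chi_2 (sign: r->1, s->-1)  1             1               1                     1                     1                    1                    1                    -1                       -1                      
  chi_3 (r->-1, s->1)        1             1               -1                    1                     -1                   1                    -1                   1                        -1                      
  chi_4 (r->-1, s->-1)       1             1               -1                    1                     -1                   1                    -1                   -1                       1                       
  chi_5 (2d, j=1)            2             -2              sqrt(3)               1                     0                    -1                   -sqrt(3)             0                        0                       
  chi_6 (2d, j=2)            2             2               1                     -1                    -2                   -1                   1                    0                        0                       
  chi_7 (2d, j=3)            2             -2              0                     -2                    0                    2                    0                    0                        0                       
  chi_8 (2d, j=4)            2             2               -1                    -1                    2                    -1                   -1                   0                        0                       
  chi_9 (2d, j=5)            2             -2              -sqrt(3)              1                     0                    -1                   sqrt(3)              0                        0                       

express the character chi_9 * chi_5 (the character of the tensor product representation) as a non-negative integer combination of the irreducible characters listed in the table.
chi_9 tensor chi_5 = chi_3 + chi_4 + chi_8 (all other irreducibles have multiplicity 0).

Solution. The character of a tensor product is the pointwise product (chi_9 * chi_5)(C) = chi_9(C) * chi_5(C):
  {e}: (2)*(2), {r^6}: (-2)*(-2), {r^1, r^11}: (-sqrt(3))*(sqrt(3)), {r^2, r^10}: (1)*(1), {r^3, r^9}: (0)*(0), {r^4, r^8}: (-1)*(-1), {r^5, r^7}: (sqrt(3))*(-sqrt(3)), {s, sr^2, ...}: (0)*(0), {sr, sr^3, ...}: (0)*(0)
so (chi_9 * chi_5) takes values
  {e} -> 4, {r^6} -> 4, {r^1, r^11} -> -3, {r^2, r^10} -> 1, {r^3, r^9} -> 0, {r^4, r^8} -> 1, {r^5, r^7} -> -3, {s, sr^2, ...} -> 0, {sr, sr^3, ...} -> 0.
Now take the inner product of this character with each irreducible chi from the table, <chi_9*chi_5, chi> = (1/24) sum_C |C| (chi_9*chi_5)(C) conj(chi(C)):
  <chi_9*chi_5, chi_1> = (1/24)[1*(4)*conj(1) + 1*(4)*conj(1) + 2*(-3)*conj(1) + 2*(1)*conj(1) + 2*(0)*conj(1) + 2*(1)*conj(1) + 2*(-3)*conj(1) + 6*(0)*conj(1) + 6*(0)*conj(1)]
      = (1/24)[(4) + (4) + (-6) + (2) + (0) + (2) + (-6) + (0) + (0)] = 0/24 = 0
  <chi_9*chi_5, chi_2> = (1/24)[1*(4)*conj(1) + 1*(4)*conj(1) + 2*(-3)*conj(1) + 2*(1)*conj(1) + 2*(0)*conj(1) + 2*(1)*conj(1) + 2*(-3)*conj(1) + 6*(0)*conj(-1) + 6*(0)*conj(-1)]
      = (1/24)[(4) + (4) + (-6) + (2) + (0) + (2) + (-6) + (0) + (0)] = 0/24 = 0
  <chi_9*chi_5, chi_3> = (1/24)[1*(4)*conj(1) + 1*(4)*conj(1) + 2*(-3)*conj(-1) + 2*(1)*conj(1) + 2*(0)*conj(-1) + 2*(1)*conj(1) + 2*(-3)*conj(-1) + 6*(0)*conj(1) + 6*(0)*conj(-1)]
      = (1/24)[(4) + (4) + (6) + (2) + (0) + (2) + (6) + (0) + (0)] = 24/24 = 1
  <chi_9*chi_5, chi_4> = (1/24)[1*(4)*conj(1) + 1*(4)*conj(1) + 2*(-3)*conj(-1) + 2*(1)*conj(1) + 2*(0)*conj(-1) + 2*(1)*conj(1) + 2*(-3)*conj(-1) + 6*(0)*conj(-1) + 6*(0)*conj(1)]
      = (1/24)[(4) + (4) + (6) + (2) + (0) + (2) + (6) + (0) + (0)] = 24/24 = 1
  <chi_9*chi_5, chi_5> = (1/24)[1*(4)*conj(2) + 1*(4)*conj(-2) + 2*(-3)*conj(sqrt(3)) + 2*(1)*conj(1) + 2*(0)*conj(0) + 2*(1)*conj(-1) + 2*(-3)*conj(-sqrt(3)) + 6*(0)*conj(0) + 6*(0)*conj(0)]
      = (1/24)[(8) + (-8) + (-6*sqrt(3)) + (2) + (0) + (-2) + (6*sqrt(3)) + (0) + (0)] = 0/24 = 0
  <chi_9*chi_5, chi_6> = (1/24)[1*(4)*conj(2) + 1*(4)*conj(2) + 2*(-3)*conj(1) + 2*(1)*conj(-1) + 2*(0)*conj(-2) + 2*(1)*conj(-1) + 2*(-3)*conj(1) + 6*(0)*conj(0) + 6*(0)*conj(0)]
      = (1/24)[(8) + (8) + (-6) + (-2) + (0) + (-2) + (-6) + (0) + (0)] = 0/24 = 0
  <chi_9*chi_5, chi_7> = (1/24)[1*(4)*conj(2) + 1*(4)*conj(-2) + 2*(-3)*conj(0) + 2*(1)*conj(-2) + 2*(0)*conj(0) + 2*(1)*conj(2) + 2*(-3)*conj(0) + 6*(0)*conj(0) + 6*(0)*conj(0)]
      = (1/24)[(8) + (-8) + (0) + (-4) + (0) + (4) + (0) + (0) + (0)] = 0/24 = 0
  <chi_9*chi_5, chi_8> = (1/24)[1*(4)*conj(2) + 1*(4)*conj(2) + 2*(-3)*conj(-1) + 2*(1)*conj(-1) + 2*(0)*conj(2) + 2*(1)*conj(-1) + 2*(-3)*conj(-1) + 6*(0)*conj(0) + 6*(0)*conj(0)]
      = (1/24)[(8) + (8) + (6) + (-2) + (0) + (-2) + (6) + (0) + (0)] = 24/24 = 1
  <chi_9*chi_5, chi_9> = (1/24)[1*(4)*conj(2) + 1*(4)*conj(-2) + 2*(-3)*conj(-sqrt(3)) + 2*(1)*conj(1) + 2*(0)*conj(0) + 2*(1)*conj(-1) + 2*(-3)*conj(sqrt(3)) + 6*(0)*conj(0) + 6*(0)*conj(0)]
      = (1/24)[(8) + (-8) + (6*sqrt(3)) + (2) + (0) + (-2) + (-6*sqrt(3)) + (0) + (0)] = 0/24 = 0
Hence the multiplicities are chi_3: 1, chi_4: 1, chi_8: 1. Dimension check: dim(chi_9)*dim(chi_5) = 2*2 = 4 and sum (mult * dim) = 1*1 + 1*1 + 1*2 = 4.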